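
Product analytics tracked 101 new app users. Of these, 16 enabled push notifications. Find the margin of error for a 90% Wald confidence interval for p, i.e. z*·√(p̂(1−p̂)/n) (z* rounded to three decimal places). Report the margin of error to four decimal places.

The sample proportion is 16/101 = 0.15842.
SE(p̂) = √(0.15842·0.84158/101) = 0.036332.
For 90% confidence, z* = 1.645.
Margin of error = z*·SE = 1.645 × 0.036332 = 0.0598.

ME = 0.0598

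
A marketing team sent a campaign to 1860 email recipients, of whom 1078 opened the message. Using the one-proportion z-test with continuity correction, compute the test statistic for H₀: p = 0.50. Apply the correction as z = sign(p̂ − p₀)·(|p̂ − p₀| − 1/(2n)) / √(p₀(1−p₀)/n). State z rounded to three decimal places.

The sample proportion is 1078/1860 = 0.57957. p̂ − p₀ = 0.079570.
Continuity correction 1/(2n) = 1/3720 = 0.000269.
Corrected numerator: |0.079570| − 0.000269 = 0.079301.
SE₀ = √(0.50·0.50/1860) = 0.011593.
z = +0.079301/0.011593 = 6.840.

z = 6.840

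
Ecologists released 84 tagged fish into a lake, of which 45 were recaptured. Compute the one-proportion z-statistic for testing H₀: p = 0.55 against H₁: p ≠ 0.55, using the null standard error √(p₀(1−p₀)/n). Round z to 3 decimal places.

Sample proportion p̂ = 45/84 = 0.53571.
Under H₀, SE = √(p₀(1−p₀)/n) = √(0.55·0.45/84) = √0.002946429 = 0.054281.
Test statistic: z = -0.01429/0.054281 = -0.263.

z = -0.263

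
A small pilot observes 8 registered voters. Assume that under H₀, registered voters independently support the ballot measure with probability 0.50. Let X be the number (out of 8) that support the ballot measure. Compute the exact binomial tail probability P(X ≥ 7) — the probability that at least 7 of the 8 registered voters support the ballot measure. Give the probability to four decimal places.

P = 0.0352

X is binomial with n = 8 and p = 0.50.
P(X ≥ 7) = C(8,7)·0.50^7·0.50^1 + C(8,8)·0.50^8·0.50^0.
= 0.031250 + 0.003906 = 0.0352.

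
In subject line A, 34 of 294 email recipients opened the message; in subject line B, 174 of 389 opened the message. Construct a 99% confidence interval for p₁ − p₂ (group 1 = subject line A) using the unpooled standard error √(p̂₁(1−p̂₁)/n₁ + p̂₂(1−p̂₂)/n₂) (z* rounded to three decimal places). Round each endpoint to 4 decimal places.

(-0.4124, -0.2509)

p̂₁ = 0.11565, p̂₂ = 0.44730, so the observed difference is -0.33165.
Unpooled SE = √(p̂₁(1−p̂₁)/n₁ + p̂₂(1−p̂₂)/n₂) = √(0.000347865 + 0.000635534) = 0.031359.
The 99% critical value is z* = 2.576. Margin of error = 0.08078.
So the interval runs from -0.4124 to -0.2509.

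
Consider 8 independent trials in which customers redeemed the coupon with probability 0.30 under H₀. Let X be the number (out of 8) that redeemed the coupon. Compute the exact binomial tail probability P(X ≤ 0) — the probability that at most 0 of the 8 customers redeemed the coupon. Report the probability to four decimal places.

X is binomial with n = 8 and p = 0.30.
P(X ≤ 0) = C(8,0)·0.30^0·0.70^8.
= 0.057648 = 0.0576.

P = 0.0576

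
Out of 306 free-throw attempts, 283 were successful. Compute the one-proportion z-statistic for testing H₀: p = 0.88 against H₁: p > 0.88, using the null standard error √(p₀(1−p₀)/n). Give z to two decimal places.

The sample proportion is 283/306 = 0.92484.
Under H₀, SE = √(p₀(1−p₀)/n) = √(0.88·0.12/306) = √0.000345098 = 0.018577.
z = (0.92484 − 0.88)/0.018577 = 0.04484/0.018577 = 2.41.

z = 2.41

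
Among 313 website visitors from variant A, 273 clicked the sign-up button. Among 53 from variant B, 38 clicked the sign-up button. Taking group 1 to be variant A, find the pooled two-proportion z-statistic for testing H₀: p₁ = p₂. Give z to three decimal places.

p̂₁ = 273/313 = 0.87220, p̂₂ = 38/53 = 0.71698.
Pooled p̂ = (273+38)/(313+53) = 311/366 = 0.84973.
SE = √[p̂(1−p̂)(1/n₁+1/n₂)] = √[0.84973·0.15027·(1/313+1/53)] ≈ 0.053078.
z = 0.15522/0.053078 = 2.924.

z = 2.924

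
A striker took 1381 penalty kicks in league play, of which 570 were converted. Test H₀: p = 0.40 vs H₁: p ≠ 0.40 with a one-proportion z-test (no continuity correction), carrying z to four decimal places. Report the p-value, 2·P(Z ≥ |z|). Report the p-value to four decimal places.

The sample proportion is 570/1381 = 0.41274.
Under H₀, SE = √(p₀(1−p₀)/n) = √(0.40·0.60/1381) = √0.000173787 = 0.013183.
Test statistic (full precision, shown to 4 dp): z = (570/1381 − 0.40)/SE₀ ≈ 0.9667.
p-value = 2·P(Z ≥ |z|) with z = 0.9667 → 0.3337.

p-value = 0.3337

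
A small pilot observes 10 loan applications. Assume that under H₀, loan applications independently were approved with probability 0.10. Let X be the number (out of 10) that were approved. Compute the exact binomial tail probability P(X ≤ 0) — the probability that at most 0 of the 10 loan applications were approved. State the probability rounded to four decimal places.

P = 0.3487

X is binomial with n = 10 and p = 0.10.
P(X ≤ 0) = C(10,0)·0.10^0·0.90^10.
= 0.348678 = 0.3487.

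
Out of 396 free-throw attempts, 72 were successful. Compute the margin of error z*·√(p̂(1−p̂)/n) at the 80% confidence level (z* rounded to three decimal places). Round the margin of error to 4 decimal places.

ME = 0.0248

p̂ = 72/396 = 0.18182.
SE(p̂) = √(0.18182·0.81818/396) = 0.019382.
For 80% confidence, z* = 1.282.
So ME = 0.0248.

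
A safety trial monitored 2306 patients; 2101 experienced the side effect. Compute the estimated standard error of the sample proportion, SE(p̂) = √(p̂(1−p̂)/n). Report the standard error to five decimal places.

SE = 0.00593

p̂ = 2101/2306 = 0.91110.
p̂(1−p̂) = 0.91110·0.08890 = 0.080997.
SE = √(0.080997/2306) = √0.000035124 = 0.00593.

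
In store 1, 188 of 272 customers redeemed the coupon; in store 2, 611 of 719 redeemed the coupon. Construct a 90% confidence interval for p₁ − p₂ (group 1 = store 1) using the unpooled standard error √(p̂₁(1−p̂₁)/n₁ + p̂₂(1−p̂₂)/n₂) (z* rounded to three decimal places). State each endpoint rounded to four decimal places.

p̂₁ = 188/272 = 0.69118, p̂₂ = 611/719 = 0.84979; p̂₁ − p̂₂ = -0.15861.
SE = √(0.000784748 + 0.000177533) = √0.000962281 = 0.031021.
The 90% critical value is z* = 1.645. Margin of error = 0.05103.
CI: -0.15861 ± 0.05103 = (-0.2096, -0.1076).

(-0.2096, -0.1076)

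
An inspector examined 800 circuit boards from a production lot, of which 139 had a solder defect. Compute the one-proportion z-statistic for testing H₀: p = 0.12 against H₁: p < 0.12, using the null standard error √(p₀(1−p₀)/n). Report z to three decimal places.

z = 4.678

With x = 139 successes in n = 800, p̂ = 0.17375.
Null standard error: √(0.12·0.88/800) = √0.000132000 = 0.011489.
z = (p̂ − p₀)/SE = (0.17375 − 0.12)/0.011489 = 4.678.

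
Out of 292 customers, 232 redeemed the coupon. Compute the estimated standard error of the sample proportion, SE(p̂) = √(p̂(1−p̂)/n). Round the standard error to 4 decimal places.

SE = 0.0236

p̂ = 232/292 = 0.79452.
p̂(1−p̂) = 0.163258.
Dividing by n and taking the root: √0.000559103 = 0.0236.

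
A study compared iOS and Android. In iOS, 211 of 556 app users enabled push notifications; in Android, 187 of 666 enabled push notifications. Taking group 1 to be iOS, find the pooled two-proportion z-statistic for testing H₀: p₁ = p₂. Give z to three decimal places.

z = 3.667

p̂₁ = 211/556 = 0.37950, p̂₂ = 187/666 = 0.28078.
Pooling: p̂ = 398/1222 = 0.32570.
Pooled SE = √[0.2196180·0.00330006] ≈ 0.026921.
z = 0.09872/0.026921 = 3.667.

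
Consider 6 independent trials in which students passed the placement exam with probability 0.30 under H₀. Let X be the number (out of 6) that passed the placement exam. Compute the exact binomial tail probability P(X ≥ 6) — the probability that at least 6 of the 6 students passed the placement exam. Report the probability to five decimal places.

P = 0.00073

X is binomial with n = 6 and p = 0.30.
P(X ≥ 6) = C(6,6)·0.30^6·0.70^0.
= 0.000729 = 0.00073.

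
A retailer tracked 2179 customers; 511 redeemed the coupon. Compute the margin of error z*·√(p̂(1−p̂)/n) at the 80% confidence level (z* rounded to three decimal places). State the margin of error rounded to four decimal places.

ME = 0.0116

p̂ = 511/2179 = 0.23451.
SE = √(p̂(1−p̂)/n) = √(0.179516/2179) = 0.009077.
z* = 1.282 at the 80% level.
ME = 1.282·0.009077 = 0.0116.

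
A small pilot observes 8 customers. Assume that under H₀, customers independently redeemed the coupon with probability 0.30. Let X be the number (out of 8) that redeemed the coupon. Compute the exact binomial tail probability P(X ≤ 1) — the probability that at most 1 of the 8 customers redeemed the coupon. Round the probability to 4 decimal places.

P = 0.2553

X ~ Binomial(n=8, p=0.30).
P(X ≤ 1) = C(8,0)·0.30^0·0.70^8 + C(8,1)·0.30^1·0.70^7.
= 0.057648 + 0.197650 = 0.2553.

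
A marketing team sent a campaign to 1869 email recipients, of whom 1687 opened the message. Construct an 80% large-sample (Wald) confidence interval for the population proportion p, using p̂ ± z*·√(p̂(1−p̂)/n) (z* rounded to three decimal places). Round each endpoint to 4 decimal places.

(0.8938, 0.9114)

p̂ = 1687/1869 = 0.90262.
SE(p̂) = √(0.90262·0.09738/1869) = 0.006858.
For 80% confidence, z* = 1.282.
Margin = 1.282·0.006858 = 0.00879.
Interval: 0.90262 ± 0.00879 → (0.8938, 0.9114).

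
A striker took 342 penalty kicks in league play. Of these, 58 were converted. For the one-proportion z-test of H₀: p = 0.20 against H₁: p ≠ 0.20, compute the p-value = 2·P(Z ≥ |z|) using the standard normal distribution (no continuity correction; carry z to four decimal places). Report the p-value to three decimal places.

p-value = 0.160

p̂ = 58/342 = 0.16959.
Under H₀, SE = √(p₀(1−p₀)/n) = √(0.20·0.80/342) = √0.000467836 = 0.021630.
Test statistic (full precision, shown to 4 dp): z = (58/342 − 0.20)/SE₀ ≈ -1.4059.
From the standard normal, 2·P(Z ≥ |z|) = 0.160.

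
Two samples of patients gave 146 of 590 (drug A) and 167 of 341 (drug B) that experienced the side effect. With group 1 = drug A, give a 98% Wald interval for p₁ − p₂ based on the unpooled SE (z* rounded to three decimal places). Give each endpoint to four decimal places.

(-0.3176, -0.1670)

p̂₁ = 0.24746, p̂₂ = 0.48974, so the observed difference is -0.24228.
Unpooled SE = √(p̂₁(1−p̂₁)/n₁ + p̂₂(1−p̂₂)/n₂) = √(0.000315631 + 0.000732829) = 0.032380.
The 98% critical value is z* = 2.326. Margin = 2.326·0.032380 = 0.07532.
So the interval runs from -0.3176 to -0.1670.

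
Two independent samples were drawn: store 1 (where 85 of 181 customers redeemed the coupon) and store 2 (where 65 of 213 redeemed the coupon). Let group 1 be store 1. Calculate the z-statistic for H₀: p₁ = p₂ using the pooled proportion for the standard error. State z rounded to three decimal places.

z = 3.350

p̂₁ = 85/181 = 0.46961, p̂₂ = 65/213 = 0.30516.
Pooled p̂ = (85+65)/(181+213) = 150/394 = 0.38071.
Pooled SE = √[0.2357701·0.01021970] ≈ 0.049087.
z = 0.16445/0.049087 = 3.350.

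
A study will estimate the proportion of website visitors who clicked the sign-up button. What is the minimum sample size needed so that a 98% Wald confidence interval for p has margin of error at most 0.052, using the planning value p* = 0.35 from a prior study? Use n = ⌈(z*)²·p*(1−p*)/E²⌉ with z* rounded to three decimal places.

The 98% critical value is z* = 2.326.
p*(1−p*) = 0.35·0.65 = 0.2275.
(z*)²·p*(1−p*)/E² = 5.410276·0.2275/0.002704 = 455.191.
Rounding up, n = 456.

n = 456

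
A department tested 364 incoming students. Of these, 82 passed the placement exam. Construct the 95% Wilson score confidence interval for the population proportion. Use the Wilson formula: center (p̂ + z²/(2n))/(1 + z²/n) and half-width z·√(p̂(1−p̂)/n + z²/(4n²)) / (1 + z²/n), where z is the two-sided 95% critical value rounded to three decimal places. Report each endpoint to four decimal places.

(0.1854, 0.2709)

p̂ = 82/364 = 0.22527; z = 1.960, so z² = 3.841600.
1 + z²/n = 1.010554.
Adjusted center: (0.22527 + z²/(2n))/1.010554 = 0.22814.
Radicand: p̂(1−p̂)/n + z²/(4n²) = 0.000479467 + 0.000007249 = 0.000486716.
Half-width = 1.960·√0.000486716/1.010554 = 0.04279.
Interval: 0.22814 ± 0.04279 → (0.1854, 0.2709).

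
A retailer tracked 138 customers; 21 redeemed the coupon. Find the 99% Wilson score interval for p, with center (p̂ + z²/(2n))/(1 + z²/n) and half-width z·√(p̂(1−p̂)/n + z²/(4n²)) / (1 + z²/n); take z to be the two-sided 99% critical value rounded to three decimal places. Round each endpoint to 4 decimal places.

p̂ = 21/138 = 0.15217; z = 2.576, so z² = 6.635776.
1 + z²/n = 1.048085.
Adjusted center: (0.15217 + z²/(2n))/1.048085 = 0.16813.
Radicand: p̂(1−p̂)/n + z²/(4n²) = 0.000934906 + 0.000087111 = 0.001022017.
Half-width = z·√(radicand)/denom = 2.576·0.031969/1.048085 = 0.07857.
So the interval runs from 0.0896 to 0.2467.

(0.0896, 0.2467)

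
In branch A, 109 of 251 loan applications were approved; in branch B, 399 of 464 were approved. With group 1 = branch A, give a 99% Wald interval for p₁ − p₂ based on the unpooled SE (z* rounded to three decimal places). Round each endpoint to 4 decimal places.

p̂₁ = 109/251 = 0.43426, p̂₂ = 399/464 = 0.85991; p̂₁ − p̂₂ = -0.42565.
SE = √(0.000978799 + 0.000259617) = √0.001238416 = 0.035191.
The 99% critical value is z* = 2.576. Margin of error = 0.09065.
Interval: -0.42565 ± 0.09065 → (-0.5163, -0.3350).

(-0.5163, -0.3350)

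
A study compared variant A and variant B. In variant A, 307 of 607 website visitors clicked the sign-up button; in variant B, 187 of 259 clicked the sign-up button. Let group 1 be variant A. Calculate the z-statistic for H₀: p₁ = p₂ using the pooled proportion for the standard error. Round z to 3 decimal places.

Sample proportions: p̂₁ = 307/607 = 0.50577 and p̂₂ = 187/259 = 0.72201.
Pooling: p̂ = 494/866 = 0.57044.
SE = √[p̂(1−p̂)(1/n₁+1/n₂)] = √[0.57044·0.42956·(1/607+1/259)] ≈ 0.036739.
z = -0.21624/0.036739 = -5.886.

z = -5.886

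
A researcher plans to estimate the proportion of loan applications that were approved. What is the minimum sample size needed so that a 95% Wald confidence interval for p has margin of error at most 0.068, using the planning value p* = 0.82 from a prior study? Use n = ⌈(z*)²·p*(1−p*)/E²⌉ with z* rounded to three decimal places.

z* = 1.960 at the 95% level.
p*(1−p*) = 0.82·0.18 = 0.1476.
(z*)²·p*(1−p*)/E² = 3.841600·0.1476/0.004624 = 122.625.
Rounding up, n = 123.

n = 123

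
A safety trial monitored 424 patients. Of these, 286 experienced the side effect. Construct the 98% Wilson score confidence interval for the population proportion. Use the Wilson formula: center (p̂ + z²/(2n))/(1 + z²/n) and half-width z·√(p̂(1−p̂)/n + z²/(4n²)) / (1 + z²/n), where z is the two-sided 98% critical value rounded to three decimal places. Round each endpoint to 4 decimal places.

p̂ = 286/424 = 0.67453; z = 2.326, so z² = 5.410276.
Denominator 1 + z²/n = 1 + 5.410276/424 = 1.012760.
Adjusted center: (0.67453 + z²/(2n))/1.012760 = 0.67233.
Radicand: p̂(1−p̂)/n + z²/(4n²) = 0.000517783 + 0.000007524 = 0.000525307.
Half-width = 2.326·√0.000525307/1.012760 = 0.05264.
CI: 0.67233 ± 0.05264 = (0.6197, 0.7250).

(0.6197, 0.7250)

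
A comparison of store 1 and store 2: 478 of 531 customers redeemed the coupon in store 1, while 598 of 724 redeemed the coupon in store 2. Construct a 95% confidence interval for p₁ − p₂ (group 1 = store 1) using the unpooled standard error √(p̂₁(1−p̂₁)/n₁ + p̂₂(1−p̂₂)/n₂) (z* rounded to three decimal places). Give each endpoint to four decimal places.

p̂₁ = 0.90019, p̂₂ = 0.82597, so the observed difference is 0.07422.
SE = √(0.000169208 + 0.000198544) = √0.000367752 = 0.019177.
z* = 1.960 at the 95% level. Margin of error = 0.03759.
Interval: 0.07422 ± 0.03759 → (0.0366, 0.1118).

(0.0366, 0.1118)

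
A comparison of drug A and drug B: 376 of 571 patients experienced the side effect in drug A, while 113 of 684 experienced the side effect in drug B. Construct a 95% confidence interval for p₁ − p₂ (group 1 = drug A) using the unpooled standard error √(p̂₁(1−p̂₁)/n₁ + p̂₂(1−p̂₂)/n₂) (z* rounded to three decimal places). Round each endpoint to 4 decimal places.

p̂₁ = 376/571 = 0.65849, p̂₂ = 113/684 = 0.16520; p̂₁ − p̂₂ = 0.49329.
SE = √(0.000393835 + 0.000201626) = √0.000595461 = 0.024402.
z* = 1.960 at the 95% level. Margin = 1.960·0.024402 = 0.04783.
Interval: 0.49329 ± 0.04783 → (0.4455, 0.5411).

(0.4455, 0.5411)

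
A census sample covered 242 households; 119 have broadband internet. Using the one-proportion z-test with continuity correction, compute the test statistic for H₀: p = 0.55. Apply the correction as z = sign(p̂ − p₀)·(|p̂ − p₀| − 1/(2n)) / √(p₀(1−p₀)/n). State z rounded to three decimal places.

z = -1.757

With x = 119 successes in n = 242, p̂ = 0.49174. p̂ − p₀ = -0.058264.
1/(2n) = 0.002066.
Corrected numerator: |-0.058264| − 0.002066 = 0.056198.
Null standard error: √(0.55·0.45/242) = √0.001022727 = 0.031980.
z = (−)0.056198/0.031980 = -1.757.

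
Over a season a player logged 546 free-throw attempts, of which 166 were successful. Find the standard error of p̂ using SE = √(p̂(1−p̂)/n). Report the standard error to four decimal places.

The sample proportion is 166/546 = 0.30403.
p̂(1−p̂) = 0.30403·0.69597 = 0.211596.
SE = √(0.211596/546) = √0.000387538 = 0.0197.

SE = 0.0197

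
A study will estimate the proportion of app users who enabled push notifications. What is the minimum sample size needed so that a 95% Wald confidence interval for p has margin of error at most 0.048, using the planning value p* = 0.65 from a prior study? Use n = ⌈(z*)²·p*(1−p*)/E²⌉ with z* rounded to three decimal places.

n = 380

The 95% critical value is z* = 1.960.
p*(1−p*) = 0.65·0.35 = 0.2275.
Required n before rounding: 3.841600 × 0.2275 / 0.048² = 379.325.
⌈379.325⌉ = 380.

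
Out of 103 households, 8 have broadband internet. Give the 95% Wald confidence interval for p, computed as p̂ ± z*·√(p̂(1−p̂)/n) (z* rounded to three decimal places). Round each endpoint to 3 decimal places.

p̂ = 8/103 = 0.07767.
Standard error of p̂: √(0.071637/103) = √0.000695508 = 0.026372.
For 95% confidence, z* = 1.960.
Margin of error: 1.960 × 0.026372 = 0.05169.
Interval: 0.07767 ± 0.05169 → (0.026, 0.129).

(0.026, 0.129)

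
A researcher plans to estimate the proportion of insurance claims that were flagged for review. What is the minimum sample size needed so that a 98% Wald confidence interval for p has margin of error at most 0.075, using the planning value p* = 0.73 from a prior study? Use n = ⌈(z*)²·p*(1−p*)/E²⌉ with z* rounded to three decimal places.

The 98% critical value is z* = 2.326.
p*(1−p*) = 0.73·0.27 = 0.1971.
(z*)²·p*(1−p*)/E² = 5.410276·0.1971/0.005625 = 189.576.
Rounding up, n = 190.

n = 190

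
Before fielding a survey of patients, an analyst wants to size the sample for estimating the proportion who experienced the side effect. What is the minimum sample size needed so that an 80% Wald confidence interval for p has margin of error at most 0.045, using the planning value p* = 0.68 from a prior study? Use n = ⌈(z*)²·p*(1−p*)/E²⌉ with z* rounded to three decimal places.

z* = 1.282 at the 80% level.
p*(1−p*) = 0.68·0.32 = 0.2176.
Required n before rounding: 1.643524 × 0.2176 / 0.045² = 176.608.
Rounding up, n = 177.

n = 177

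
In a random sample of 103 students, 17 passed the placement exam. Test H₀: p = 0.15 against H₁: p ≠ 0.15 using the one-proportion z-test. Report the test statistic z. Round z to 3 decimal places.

z = 0.428

Sample proportion p̂ = 17/103 = 0.16505.
SE₀ = √(0.15·0.85/103) = 0.035183.
Test statistic: z = 0.01505/0.035183 = 0.428.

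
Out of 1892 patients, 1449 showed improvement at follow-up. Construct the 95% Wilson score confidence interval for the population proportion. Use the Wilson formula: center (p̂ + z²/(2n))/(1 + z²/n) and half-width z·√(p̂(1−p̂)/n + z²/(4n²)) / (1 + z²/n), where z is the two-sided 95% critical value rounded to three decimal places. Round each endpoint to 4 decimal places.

p̂ = 1449/1892 = 0.76586; z = 1.960, so z² = 3.841600.
Denominator 1 + z²/n = 1 + 3.841600/1892 = 1.002030.
Adjusted center: (0.76586 + z²/(2n))/1.002030 = 0.76532.
Radicand: p̂(1−p̂)/n + z²/(4n²) = 0.000094778 + 0.000000268 = 0.000095046.
Half-width = z·√(radicand)/denom = 1.960·0.009749/1.002030 = 0.01907.
CI: 0.76532 ± 0.01907 = (0.7462, 0.7844).

(0.7462, 0.7844)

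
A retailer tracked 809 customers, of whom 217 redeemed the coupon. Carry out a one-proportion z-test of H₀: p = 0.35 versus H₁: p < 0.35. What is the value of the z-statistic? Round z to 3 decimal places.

The sample proportion is 217/809 = 0.26823.
Under H₀, SE = √(p₀(1−p₀)/n) = √(0.35·0.65/809) = √0.000281211 = 0.016769.
z = (p̂ − p₀)/SE = (0.26823 − 0.35)/0.016769 = -4.876.

z = -4.876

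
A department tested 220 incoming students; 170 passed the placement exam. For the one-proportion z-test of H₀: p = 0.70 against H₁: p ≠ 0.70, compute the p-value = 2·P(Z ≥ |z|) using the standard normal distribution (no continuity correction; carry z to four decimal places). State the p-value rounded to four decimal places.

p-value = 0.0186

Sample proportion p̂ = 170/220 = 0.77273.
SE₀ = √(0.70·0.30/220) = 0.030896.
z = (p̂ − p₀)/SE = (170/220 − 0.70)/0.030896 ≈ 2.3540.
From the standard normal, 2·P(Z ≥ |z|) = 0.0186.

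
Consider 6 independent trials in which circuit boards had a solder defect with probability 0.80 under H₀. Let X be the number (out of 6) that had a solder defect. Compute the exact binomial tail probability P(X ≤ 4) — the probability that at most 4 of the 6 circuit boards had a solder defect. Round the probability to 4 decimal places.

X ~ Binomial(n=6, p=0.80).
P(X ≤ 4) = Σ_{j=0}^{4} C(6,j)·0.80^j·0.20^{6−j}.
= 0.000064 + 0.001536 + 0.015360 + 0.081920 + 0.245760 = 0.3446.

P = 0.3446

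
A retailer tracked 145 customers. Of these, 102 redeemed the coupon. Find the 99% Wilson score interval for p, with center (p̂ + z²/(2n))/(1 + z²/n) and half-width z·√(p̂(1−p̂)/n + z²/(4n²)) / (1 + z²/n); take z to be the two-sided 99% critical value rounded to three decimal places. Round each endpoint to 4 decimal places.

p̂ = 102/145 = 0.70345; z = 2.576, so z² = 6.635776.
Denominator 1 + z²/n = 1 + 6.635776/145 = 1.045764.
Center = (0.70345 + 0.022882)/1.045764 = 0.69455.
Radicand: p̂(1−p̂)/n + z²/(4n²) = 0.001438681 + 0.000078903 = 0.001517584.
Half-width = z·√(radicand)/denom = 2.576·0.038956/1.045764 = 0.09596.
CI: 0.69455 ± 0.09596 = (0.5986, 0.7905).

(0.5986, 0.7905)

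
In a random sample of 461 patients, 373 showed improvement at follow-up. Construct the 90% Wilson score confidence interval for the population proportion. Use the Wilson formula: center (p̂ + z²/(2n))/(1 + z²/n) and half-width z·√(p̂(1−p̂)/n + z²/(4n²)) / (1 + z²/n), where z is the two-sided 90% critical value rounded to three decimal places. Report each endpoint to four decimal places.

(0.7772, 0.8374)

p̂ = 373/461 = 0.80911; z = 1.645, so z² = 2.706025.
Denominator 1 + z²/n = 1 + 2.706025/461 = 1.005870.
Center = (0.80911 + 0.002935)/1.005870 = 0.80731.
Radicand: p̂(1−p̂)/n + z²/(4n²) = 0.000335034 + 0.000003183 = 0.000338217.
Half-width = z·√(radicand)/denom = 1.645·0.018391/1.005870 = 0.03008.
CI: 0.80731 ± 0.03008 = (0.7772, 0.8374).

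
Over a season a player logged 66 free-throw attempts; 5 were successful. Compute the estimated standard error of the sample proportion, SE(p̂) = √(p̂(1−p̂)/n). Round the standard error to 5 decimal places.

p̂ = 5/66 = 0.07576.
p̂(1−p̂) = 0.07576·0.92424 = 0.070020.
SE = √(0.070020/66) = 0.03257.

SE = 0.03257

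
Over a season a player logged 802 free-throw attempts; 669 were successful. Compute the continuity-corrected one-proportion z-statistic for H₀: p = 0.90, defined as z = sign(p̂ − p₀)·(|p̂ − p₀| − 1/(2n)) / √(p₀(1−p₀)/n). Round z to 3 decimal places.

Sample proportion p̂ = 669/802 = 0.83416. p̂ − p₀ = -0.065835.
Continuity correction 1/(2n) = 1/1604 = 0.000623.
Corrected numerator: |-0.065835| − 0.000623 = 0.065212.
Null standard error: √(0.90·0.10/802) = √0.000112219 = 0.010593.
z = −0.065212/0.010593 = -6.156.

z = -6.156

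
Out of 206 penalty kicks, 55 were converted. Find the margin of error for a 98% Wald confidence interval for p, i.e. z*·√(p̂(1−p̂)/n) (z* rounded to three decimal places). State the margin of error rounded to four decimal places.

p̂ = 55/206 = 0.26699.
SE(p̂) = √(0.26699·0.73301/206) = 0.030823.
z* = 2.326 at the 98% level.
Margin of error = z*·SE = 2.326 × 0.030823 = 0.0717.

ME = 0.0717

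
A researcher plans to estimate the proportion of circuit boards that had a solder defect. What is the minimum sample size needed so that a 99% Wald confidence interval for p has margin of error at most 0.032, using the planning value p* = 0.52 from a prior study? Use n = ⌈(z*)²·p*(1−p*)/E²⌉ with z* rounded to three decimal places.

n = 1618

z* = 2.576 at the 99% level.
p*(1−p*) = 0.52·0.48 = 0.2496.
Required n before rounding: 6.635776 × 0.2496 / 0.032² = 1617.470.
⌈1617.470⌉ = 1618.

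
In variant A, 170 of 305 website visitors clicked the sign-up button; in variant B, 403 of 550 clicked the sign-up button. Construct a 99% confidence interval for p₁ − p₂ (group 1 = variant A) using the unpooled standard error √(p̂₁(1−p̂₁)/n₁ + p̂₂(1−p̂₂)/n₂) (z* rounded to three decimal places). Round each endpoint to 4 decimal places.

(-0.2633, -0.0874)

p̂₁ = 170/305 = 0.55738, p̂₂ = 403/550 = 0.73273; p̂₁ − p̂₂ = -0.17535.
SE = √(0.000808878 + 0.000356069) = √0.001164947 = 0.034131.
The 99% critical value is z* = 2.576. Margin = 2.576·0.034131 = 0.08792.
So the interval runs from -0.2633 to -0.0874.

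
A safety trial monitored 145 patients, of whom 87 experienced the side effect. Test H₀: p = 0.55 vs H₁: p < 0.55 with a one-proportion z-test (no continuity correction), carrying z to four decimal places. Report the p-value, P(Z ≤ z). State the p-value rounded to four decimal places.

p-value = 0.8869

The sample proportion is 87/145 = 0.60000.
SE₀ = √(0.55·0.45/145) = 0.041315.
Test statistic (full precision, shown to 4 dp): z = (87/145 − 0.55)/SE₀ ≈ 1.2102.
p-value = P(Z ≤ z) with z = 1.2102 → 0.8869.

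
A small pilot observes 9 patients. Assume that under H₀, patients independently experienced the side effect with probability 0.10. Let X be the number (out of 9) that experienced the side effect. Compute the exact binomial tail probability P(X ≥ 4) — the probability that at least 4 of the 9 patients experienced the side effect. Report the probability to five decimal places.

P = 0.00833

X ~ Binomial(n=9, p=0.10).
P(X ≥ 4) = Σ_{j=4}^{9} C(9,j)·0.10^j·0.90^{9−j}.
= 0.007440 + 0.000827 + 0.000061 + 0.000003 + 0.000000 + 0.000000 = 0.00833.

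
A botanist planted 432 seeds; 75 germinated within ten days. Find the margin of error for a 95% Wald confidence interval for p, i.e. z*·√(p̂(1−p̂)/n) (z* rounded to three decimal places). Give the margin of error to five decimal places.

Sample proportion p̂ = 75/432 = 0.17361.
SE(p̂) = √(0.17361·0.82639/432) = 0.018224.
The 95% critical value is z* = 1.960.
So ME = 0.03572.

ME = 0.03572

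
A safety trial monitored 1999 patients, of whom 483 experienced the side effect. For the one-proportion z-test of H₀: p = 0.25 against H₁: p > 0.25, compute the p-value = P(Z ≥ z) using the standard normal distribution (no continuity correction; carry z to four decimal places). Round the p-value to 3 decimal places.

Sample proportion p̂ = 483/1999 = 0.24162.
SE₀ = √(0.25·0.75/1999) = 0.009685.
Test statistic (full precision, shown to 4 dp): z = (483/1999 − 0.25)/SE₀ ≈ -0.8652.
p-value = P(Z ≥ z) with z = -0.8652 → 0.807.

p-value = 0.807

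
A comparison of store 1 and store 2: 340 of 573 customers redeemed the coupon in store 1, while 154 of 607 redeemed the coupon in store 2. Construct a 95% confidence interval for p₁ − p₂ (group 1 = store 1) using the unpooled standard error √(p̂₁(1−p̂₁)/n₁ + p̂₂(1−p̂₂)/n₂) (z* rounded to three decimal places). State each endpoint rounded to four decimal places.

p̂₁ = 340/573 = 0.59337, p̂₂ = 154/607 = 0.25371; p̂₁ − p̂₂ = 0.33966.
SE = √(0.000421086 + 0.000311927) = √0.000733013 = 0.027074.
The 95% critical value is z* = 1.960. Margin = 1.960·0.027074 = 0.05307.
Interval: 0.33966 ± 0.05307 → (0.2866, 0.3927).

(0.2866, 0.3927)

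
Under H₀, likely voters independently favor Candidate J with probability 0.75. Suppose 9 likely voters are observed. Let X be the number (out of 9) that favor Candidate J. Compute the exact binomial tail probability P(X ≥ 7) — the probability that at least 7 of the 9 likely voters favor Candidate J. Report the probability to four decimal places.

P = 0.6007

X ~ Binomial(n=9, p=0.75).
P(X ≥ 7) = C(9,7)·0.75^7·0.25^2 + C(9,8)·0.75^8·0.25^1 + C(9,9)·0.75^9·0.25^0.
= 0.300339 + 0.225254 + 0.075085 = 0.6007.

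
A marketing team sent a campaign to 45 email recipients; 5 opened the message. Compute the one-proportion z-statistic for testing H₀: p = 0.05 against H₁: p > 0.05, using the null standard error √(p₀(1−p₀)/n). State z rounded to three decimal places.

z = 1.881

With x = 5 successes in n = 45, p̂ = 0.11111.
Null standard error: √(0.05·0.95/45) = √0.001055556 = 0.032489.
Test statistic: z = 0.06111/0.032489 = 1.881.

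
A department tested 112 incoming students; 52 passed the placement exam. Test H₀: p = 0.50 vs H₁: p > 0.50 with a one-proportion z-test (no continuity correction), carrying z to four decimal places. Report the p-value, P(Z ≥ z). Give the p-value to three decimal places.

With x = 52 successes in n = 112, p̂ = 0.46429.
Null standard error: √(0.50·0.50/112) = √0.002232143 = 0.047246.
z = (p̂ − p₀)/SE = (52/112 − 0.50)/0.047246 ≈ -0.7559.
p-value = P(Z ≥ z) with z = -0.7559 → 0.775.

p-value = 0.775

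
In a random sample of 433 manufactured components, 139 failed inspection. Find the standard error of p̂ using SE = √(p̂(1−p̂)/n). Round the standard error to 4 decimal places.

Sample proportion p̂ = 139/433 = 0.32102.
p̂(1−p̂) = 0.217966.
SE = √(0.217966/433) = √0.000503386 = 0.0224.

SE = 0.0224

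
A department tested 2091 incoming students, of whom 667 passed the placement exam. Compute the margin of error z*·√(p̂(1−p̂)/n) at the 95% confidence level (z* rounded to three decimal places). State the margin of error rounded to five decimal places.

The sample proportion is 667/2091 = 0.31899.
Standard error of p̂: √(0.217234/2091) = √0.000103890 = 0.010193.
For 95% confidence, z* = 1.960.
So ME = 0.01998.

ME = 0.01998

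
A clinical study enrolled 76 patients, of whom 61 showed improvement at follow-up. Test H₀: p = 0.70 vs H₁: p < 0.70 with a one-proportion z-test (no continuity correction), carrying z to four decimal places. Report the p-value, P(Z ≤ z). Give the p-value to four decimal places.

p̂ = 61/76 = 0.80263.
SE₀ = √(0.70·0.30/76) = 0.052566.
Test statistic (full precision, shown to 4 dp): z = (61/76 − 0.70)/SE₀ ≈ 1.9524.
From the standard normal, P(Z ≤ z) = 0.9746.

p-value = 0.9746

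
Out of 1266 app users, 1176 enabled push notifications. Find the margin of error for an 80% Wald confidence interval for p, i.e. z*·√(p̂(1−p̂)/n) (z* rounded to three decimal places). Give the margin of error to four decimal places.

ME = 0.0093

p̂ = 1176/1266 = 0.92891.
Standard error of p̂: √(0.066036/1266) = √0.000052161 = 0.007222.
z* = 1.282 at the 80% level.
ME = 1.282·0.007222 = 0.0093.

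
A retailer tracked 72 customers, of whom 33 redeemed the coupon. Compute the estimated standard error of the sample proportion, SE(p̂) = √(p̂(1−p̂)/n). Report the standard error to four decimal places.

The sample proportion is 33/72 = 0.45833.
p̂(1−p̂) = 0.248264.
SE = √(0.248264/72) = 0.0587.

SE = 0.0587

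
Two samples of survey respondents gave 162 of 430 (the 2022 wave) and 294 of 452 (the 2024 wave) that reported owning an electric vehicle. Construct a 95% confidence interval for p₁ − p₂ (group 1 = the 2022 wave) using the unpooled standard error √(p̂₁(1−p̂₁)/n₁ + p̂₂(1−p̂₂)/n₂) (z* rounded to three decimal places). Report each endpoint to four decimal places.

p̂₁ = 0.37674, p̂₂ = 0.65044, so the observed difference is -0.27370.
Unpooled SE = √(p̂₁(1−p̂₁)/n₁ + p̂₂(1−p̂₂)/n₂) = √(0.000546065 + 0.000503024) = 0.032390.
The 95% critical value is z* = 1.960. Margin = 1.960·0.032390 = 0.06348.
Interval: -0.27370 ± 0.06348 → (-0.3372, -0.2102).

(-0.3372, -0.2102)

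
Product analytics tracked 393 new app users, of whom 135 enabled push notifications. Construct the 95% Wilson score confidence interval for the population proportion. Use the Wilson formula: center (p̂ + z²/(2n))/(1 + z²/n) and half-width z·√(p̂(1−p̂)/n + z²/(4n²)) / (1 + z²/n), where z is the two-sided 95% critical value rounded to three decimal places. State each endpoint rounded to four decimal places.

(0.2983, 0.3918)

p̂ = 135/393 = 0.34351; z = 1.960, so z² = 3.841600.
1 + z²/n = 1.009775.
Adjusted center: (0.34351 + z²/(2n))/1.009775 = 0.34503.
Radicand: p̂(1−p̂)/n + z²/(4n²) = 0.000573820 + 0.000006218 = 0.000580038.
Half-width = z·√(radicand)/denom = 1.960·0.024084/1.009775 = 0.04675.
CI: 0.34503 ± 0.04675 = (0.2983, 0.3918).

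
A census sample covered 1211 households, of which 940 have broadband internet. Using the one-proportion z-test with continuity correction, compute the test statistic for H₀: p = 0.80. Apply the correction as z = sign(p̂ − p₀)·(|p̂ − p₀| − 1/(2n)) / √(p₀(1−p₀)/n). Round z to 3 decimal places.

With x = 940 successes in n = 1211, p̂ = 0.77622. p̂ − p₀ = -0.023782.
1/(2n) = 0.000413.
Corrected numerator: |-0.023782| − 0.000413 = 0.023369.
Null standard error: √(0.80·0.20/1211) = √0.000132122 = 0.011494.
z = −0.023369/0.011494 = -2.033.

z = -2.033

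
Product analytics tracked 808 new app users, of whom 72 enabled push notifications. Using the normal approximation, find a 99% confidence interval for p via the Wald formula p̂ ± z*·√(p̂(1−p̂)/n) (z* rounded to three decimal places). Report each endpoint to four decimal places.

p̂ = 72/808 = 0.08911.
SE(p̂) = √(0.08911·0.91089/808) = 0.010023.
z* = 2.576 at the 99% level.
Margin = 2.576·0.010023 = 0.02582.
CI: 0.08911 ± 0.02582 = (0.0633, 0.1149).

(0.0633, 0.1149)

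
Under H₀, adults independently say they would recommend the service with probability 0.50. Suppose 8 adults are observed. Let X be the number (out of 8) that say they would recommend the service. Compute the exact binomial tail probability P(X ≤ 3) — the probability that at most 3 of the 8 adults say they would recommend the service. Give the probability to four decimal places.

X is binomial with n = 8 and p = 0.50.
P(X ≤ 3) = C(8,0)·0.50^0·0.50^8 + C(8,1)·0.50^1·0.50^7 + C(8,2)·0.50^2·0.50^6 + C(8,3)·0.50^3·0.50^5.
= 0.003906 + 0.031250 + 0.109375 + 0.218750 = 0.3633.

P = 0.3633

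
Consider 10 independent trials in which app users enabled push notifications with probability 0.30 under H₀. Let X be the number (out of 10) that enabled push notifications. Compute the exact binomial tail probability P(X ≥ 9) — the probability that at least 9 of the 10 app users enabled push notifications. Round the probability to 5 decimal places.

X is binomial with n = 10 and p = 0.30.
P(X ≥ 9) = C(10,9)·0.30^9·0.70^1 + C(10,10)·0.30^10·0.70^0.
= 0.000138 + 0.000006 = 0.00014.

P = 0.00014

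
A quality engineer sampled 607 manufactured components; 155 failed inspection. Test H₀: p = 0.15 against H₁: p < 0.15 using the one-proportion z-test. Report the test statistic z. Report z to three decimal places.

z = 7.269

The sample proportion is 155/607 = 0.25535.
Under H₀, SE = √(p₀(1−p₀)/n) = √(0.15·0.85/607) = √0.000210049 = 0.014493.
z = (p̂ − p₀)/SE = (0.25535 − 0.15)/0.014493 = 7.269.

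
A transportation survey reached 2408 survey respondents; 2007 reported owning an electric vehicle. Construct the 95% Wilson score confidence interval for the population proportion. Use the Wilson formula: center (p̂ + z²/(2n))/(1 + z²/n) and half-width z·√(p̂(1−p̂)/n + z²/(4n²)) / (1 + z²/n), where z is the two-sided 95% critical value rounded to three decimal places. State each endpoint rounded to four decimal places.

(0.8181, 0.8478)

Here p̂ = 2007/2408 = 0.83347 and z = 1.960 (z² = 3.841600).
1 + z²/n = 1.001595.
Center = (0.83347 + 0.000798)/1.001595 = 0.83294.
Radicand: p̂(1−p̂)/n + z²/(4n²) = 0.000057640 + 0.000000166 = 0.000057806.
Half-width = 1.960·√0.000057806/1.001595 = 0.01488.
Interval: 0.83294 ± 0.01488 → (0.8181, 0.8478).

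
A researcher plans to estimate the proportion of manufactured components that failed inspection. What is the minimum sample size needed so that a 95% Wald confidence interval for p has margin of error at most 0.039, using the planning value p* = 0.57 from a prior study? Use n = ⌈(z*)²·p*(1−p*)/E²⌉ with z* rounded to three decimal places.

For 95% confidence, z* = 1.960.
p*(1−p*) = 0.2451.
Required n before rounding: 3.841600 × 0.2451 / 0.039² = 619.051.
⌈619.051⌉ = 620.

n = 620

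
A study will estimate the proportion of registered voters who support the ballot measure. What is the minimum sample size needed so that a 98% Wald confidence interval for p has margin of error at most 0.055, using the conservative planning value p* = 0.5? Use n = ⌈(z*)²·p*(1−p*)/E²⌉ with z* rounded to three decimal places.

n = 448

z* = 2.326 at the 98% level.
p*(1−p*) = 0.50·0.50 = 0.2500.
Required n before rounding: 5.410276 × 0.2500 / 0.055² = 447.130.
⌈447.130⌉ = 448.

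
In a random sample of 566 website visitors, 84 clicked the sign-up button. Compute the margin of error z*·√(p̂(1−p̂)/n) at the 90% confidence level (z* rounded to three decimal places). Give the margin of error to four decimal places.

Sample proportion p̂ = 84/566 = 0.14841.
SE = √(p̂(1−p̂)/n) = √(0.126384/566) = 0.014943.
The 90% critical value is z* = 1.645.
So ME = 0.0246.

ME = 0.0246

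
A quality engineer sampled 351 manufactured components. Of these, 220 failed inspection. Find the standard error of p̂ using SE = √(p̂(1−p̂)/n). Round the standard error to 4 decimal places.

SE = 0.0258

The sample proportion is 220/351 = 0.62678.
p̂(1−p̂) = 0.233927.
SE = √(0.233927/351) = 0.0258.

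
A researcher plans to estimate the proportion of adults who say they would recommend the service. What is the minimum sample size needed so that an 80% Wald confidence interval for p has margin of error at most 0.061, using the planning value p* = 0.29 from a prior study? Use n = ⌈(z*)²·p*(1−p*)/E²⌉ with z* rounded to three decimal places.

For 80% confidence, z* = 1.282.
p*(1−p*) = 0.29·0.71 = 0.2059.
(z*)²·p*(1−p*)/E² = 1.643524·0.2059/0.003721 = 90.944.
Rounding up, n = 91.

n = 91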